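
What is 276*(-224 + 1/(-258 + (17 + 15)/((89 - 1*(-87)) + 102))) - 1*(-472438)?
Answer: 7359415540/17923 ≈ 4.1061e+5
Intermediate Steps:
276*(-224 + 1/(-258 + (17 + 15)/((89 - 1*(-87)) + 102))) - 1*(-472438) = 276*(-224 + 1/(-258 + 32/((89 + 87) + 102))) + 472438 = 276*(-224 + 1/(-258 + 32/(176 + 102))) + 472438 = 276*(-224 + 1/(-258 + 32/278)) + 472438 = 276*(-224 + 1/(-258 + 32*(1/278))) + 472438 = 276*(-224 + 1/(-258 + 16/139)) + 472438 = 276*(-224 + 1/(-35846/139)) + 472438 = 276*(-224 - 139/35846) + 472438 = 276*(-8029643/35846) + 472438 = -1108090734/17923 + 472438 = 7359415540/17923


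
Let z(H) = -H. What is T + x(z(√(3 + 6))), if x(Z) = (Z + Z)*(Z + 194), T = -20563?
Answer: -21709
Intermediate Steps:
x(Z) = 2*Z*(194 + Z) (x(Z) = (2*Z)*(194 + Z) = 2*Z*(194 + Z))
T + x(z(√(3 + 6))) = -20563 + 2*(-√(3 + 6))*(194 - √(3 + 6)) = -20563 + 2*(-√9)*(194 - √9) = -20563 + 2*(-1*3)*(194 - 1*3) = -20563 + 2*(-3)*(194 - 3) = -20563 + 2*(-3)*191 = -20563 - 1146 = -21709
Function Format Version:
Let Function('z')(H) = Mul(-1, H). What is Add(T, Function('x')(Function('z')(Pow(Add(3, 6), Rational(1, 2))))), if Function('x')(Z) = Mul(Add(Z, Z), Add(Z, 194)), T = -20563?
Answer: -21709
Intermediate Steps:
Function('x')(Z) = Mul(2, Z, Add(194, Z)) (Function('x')(Z) = Mul(Mul(2, Z), Add(194, Z)) = Mul(2, Z, Add(194, Z)))
Add(T, Function('x')(Function('z')(Pow(Add(3, 6), Rational(1, 2))))) = Add(-20563, Mul(2, Mul(-1, Pow(Add(3, 6), Rational(1, 2))), Add(194, Mul(-1, Pow(Add(3, 6), Rational(1, 2)))))) = Add(-20563, Mul(2, Mul(-1, Pow(9, Rational(1, 2))), Add(194, Mul(-1, Pow(9, Rational(1, 2)))))) = Add(-20563, Mul(2, Mul(-1, 3), Add(194, Mul(-1, 3)))) = Add(-20563, Mul(2, -3, Add(194, -3))) = Add(-20563, Mul(2, -3, 191)) = Add(-20563, -1146) = -21709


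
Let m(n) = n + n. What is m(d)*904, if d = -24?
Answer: -43392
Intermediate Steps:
m(n) = 2*n
m(d)*904 = (2*(-24))*904 = -48*904 = -43392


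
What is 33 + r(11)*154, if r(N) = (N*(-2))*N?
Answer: -37235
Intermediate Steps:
r(N) = -2*N² (r(N) = (-2*N)*N = -2*N²)
33 + r(11)*154 = 33 - 2*11²*154 = 33 - 2*121*154 = 33 - 242*154 = 33 - 37268 = -37235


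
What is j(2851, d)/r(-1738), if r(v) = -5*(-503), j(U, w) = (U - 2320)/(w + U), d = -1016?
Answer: 531/4615025 ≈ 0.00011506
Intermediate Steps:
j(U, w) = (-2320 + U)/(U + w)
r(v) = 2515
j(2851, d)/r(-1738) = ((-2320 + 2851)/(2851 - 1016))/2515 = (531/1835)*(1/2515) = 531/4615025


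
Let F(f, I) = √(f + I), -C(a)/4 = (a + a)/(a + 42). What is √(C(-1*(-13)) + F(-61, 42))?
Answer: √(-5720 + 3025*I*√19)/55 ≈ 1.1959 + 1.8224*I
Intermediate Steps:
C(a) = -8*a/(42 + a) (C(a) = -4*(a + a)/(a + 42) = -4*2*a/(42 + a) = -8*a/(42 + a))
F(f, I) = √(I + f)
√(C(-1*(-13)) + F(-61, 42)) = √(-8*(-1*(-13))/(42 - 1*(-13)) + √(42 - 61)) = √(-8*13/(42 + 13) + √(-19)) = √(-8*13/55 + I*√19) = √(-8*13*1/55 + I*√19) = √(-104/55 + I*√19)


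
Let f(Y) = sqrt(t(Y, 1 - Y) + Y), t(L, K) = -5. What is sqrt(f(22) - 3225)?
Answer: sqrt(-3225 + sqrt(17)) ≈ 56.753*I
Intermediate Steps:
f(Y) = sqrt(-5 + Y)
sqrt(f(22) - 3225) = sqrt(sqrt(-5 + 22) - 3225) = sqrt(sqrt(17) - 3225) = sqrt(-3225 + sqrt(17))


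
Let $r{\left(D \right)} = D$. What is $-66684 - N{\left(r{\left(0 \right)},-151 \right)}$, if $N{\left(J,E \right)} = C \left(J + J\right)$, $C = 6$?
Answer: $-66684$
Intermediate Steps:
$N{\left(J,E \right)} = 12 J$ ($N{\left(J,E \right)} = 6 \left(J + J\right) = 6 \cdot 2 J = 12 J$)
$-66684 - N{\left(r{\left(0 \right)},-151 \right)} = -66684 - 12 \cdot 0 = -66684 - 0 = -66684 + 0 = -66684$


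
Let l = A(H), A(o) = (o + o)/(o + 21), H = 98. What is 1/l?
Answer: 17/28 ≈ 0.60714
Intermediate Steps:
A(o) = 2*o/(21 + o) (A(o) = (2*o)/(21 + o) = 2*o/(21 + o))
l = 28/17 (l = 2*98/(21 + 98) = 2*98/119 = 2*98*(1/119) = 28/17 ≈ 1.6471)
1/l = 1/(28/17) = 17/28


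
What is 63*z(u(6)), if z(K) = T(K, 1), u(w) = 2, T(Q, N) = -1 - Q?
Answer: -189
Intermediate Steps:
z(K) = -1 - K
63*z(u(6)) = 63*(-1 - 1*2) = 63*(-1 - 2) = 63*(-3) = -189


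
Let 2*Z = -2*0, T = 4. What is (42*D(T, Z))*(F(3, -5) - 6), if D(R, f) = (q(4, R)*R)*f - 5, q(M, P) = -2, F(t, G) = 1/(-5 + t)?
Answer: 1365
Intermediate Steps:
Z = 0 (Z = (-2*0)/2 = (½)*0 = 0)
D(R, f) = -5 - 2*R*f (D(R, f) = (-2*R)*f - 5 = -2*R*f - 5 = -5 - 2*R*f)
(42*D(T, Z))*(F(3, -5) - 6) = (42*(-5 - 2*4*0))*(1/(-5 + 3) - 6) = (42*(-5 + 0))*(1/(-2) - 6) = (42*(-5))*(-½ - 6) = -210*(-13/2) = 1365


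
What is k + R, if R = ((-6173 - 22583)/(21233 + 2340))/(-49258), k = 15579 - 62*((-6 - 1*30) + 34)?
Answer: 9116838599529/580579417 ≈ 15703.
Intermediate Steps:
k = 15703 (k = 15579 - 62*((-6 - 30) + 34) = 15579 - 62*(-36 + 34) = 15579 - 62*(-2) = 15579 + 124 = 15703)
R = 14378/580579417 (R = -28756/23573*(-1/49258) = 14378/580579417 ≈ 2.4765e-5)
k + R = 15703 + 14378/580579417 = 9116838599529/580579417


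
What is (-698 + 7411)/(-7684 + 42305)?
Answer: 6713/34621 ≈ 0.19390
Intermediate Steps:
(-698 + 7411)/(-7684 + 42305) = 6713/34621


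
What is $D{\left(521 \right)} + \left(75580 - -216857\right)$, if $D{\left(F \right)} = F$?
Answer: $292958$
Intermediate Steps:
$D{\left(521 \right)} + \left(75580 - -216857\right) = 521 + \left(75580 - -216857\right) = 521 + \left(75580 + 216857\right) = 521 + 292437 = 292958$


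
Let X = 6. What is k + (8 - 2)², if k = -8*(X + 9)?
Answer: -84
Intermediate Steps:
k = -120 (k = -8*(6 + 9) = -8*15 = -120)
k + (8 - 2)² = -120 + (8 - 2)² = -120 + 6² = -120 + 36 = -84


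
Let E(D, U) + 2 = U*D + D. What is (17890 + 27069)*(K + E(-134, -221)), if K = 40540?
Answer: 3147939262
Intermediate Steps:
E(D, U) = -2 + D + D*U (E(D, U) = -2 + (U*D + D) = -2 + (D*U + D) = -2 + (D + D*U) = -2 + D + D*U)
(17890 + 27069)*(K + E(-134, -221)) = (17890 + 27069)*(40540 + (-2 - 134 - 134*(-221))) = 44959*(40540 + (-2 - 134 + 29614)) = 44959*(40540 + 29478) = 44959*70018 = 3147939262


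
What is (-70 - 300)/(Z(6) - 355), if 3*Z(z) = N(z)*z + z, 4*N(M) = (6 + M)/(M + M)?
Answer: 148/141 ≈ 1.0496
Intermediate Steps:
N(M) = (6 + M)/(8*M) (N(M) = ((6 + M)/(M + M))/4 = ((6 + M)/((2*M)))/4 = ((6 + M)*(1/(2*M)))/4 = ((6 + M)/(2*M))/4 = (6 + M)/(8*M))
Z(z) = 1/4 + 3*z/8 (Z(z) = (((6 + z)/(8*z))*z + z)/3 = ((3/4 + z/8) + z)/3 = (3/4 + 9*z/8)/3 = 1/4 + 3*z/8)
(-70 - 300)/(Z(6) - 355) = (-70 - 300)/((1/4 + (3/8)*6) - 355) = -370/((1/4 + 9/4) - 355) = -370/(5/2 - 355) = -370/(-705/2) = -370*(-2/705) = 148/141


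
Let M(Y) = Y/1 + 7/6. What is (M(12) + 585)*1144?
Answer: 2052908/3 ≈ 6.8430e+5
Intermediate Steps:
M(Y) = 7/6 + Y (M(Y) = Y*1 + 7*(1/6) = Y + 7/6 = 7/6 + Y)
(M(12) + 585)*1144 = ((7/6 + 12) + 585)*1144 = (79/6 + 585)*1144 = (3589/6)*1144 = 2052908/3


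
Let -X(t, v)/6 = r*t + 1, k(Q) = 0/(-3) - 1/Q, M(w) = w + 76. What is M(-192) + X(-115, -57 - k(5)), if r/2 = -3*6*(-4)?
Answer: 99238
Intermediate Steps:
M(w) = 76 + w
k(Q) = -1/Q (k(Q) = 0*(-⅓) - 1/Q = 0 - 1/Q = -1/Q)
r = 144 (r = 2*(-3*6*(-4)) = 2*(-18*(-4)) = 2*72 = 144)
X(t, v) = -6 - 864*t (X(t, v) = -6*(144*t + 1) = -6*(1 + 144*t) = -6 - 864*t)
M(-192) + X(-115, -57 - k(5)) = (76 - 192) + (-6 - 864*(-115)) = -116 + (-6 + 99360) = -116 + 99354 = 99238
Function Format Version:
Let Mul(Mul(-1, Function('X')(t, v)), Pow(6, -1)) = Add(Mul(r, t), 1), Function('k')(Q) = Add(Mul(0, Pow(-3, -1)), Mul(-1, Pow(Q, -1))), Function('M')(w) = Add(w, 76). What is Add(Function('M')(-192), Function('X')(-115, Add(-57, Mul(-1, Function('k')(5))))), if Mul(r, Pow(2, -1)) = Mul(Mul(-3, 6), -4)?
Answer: 99238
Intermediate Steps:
Function('M')(w) = Add(76, w)
Function('k')(Q) = Mul(-1, Pow(Q, -1)) (Function('k')(Q) = Add(Mul(0, Rational(-1, 3)), Mul(-1, Pow(Q, -1))) = Add(0, Mul(-1, Pow(Q, -1))) = Mul(-1, Pow(Q, -1)))
r = 144 (r = Mul(2, Mul(Mul(-3, 6), -4)) = Mul(2, Mul(-18, -4)) = Mul(2, 72) = 144)
Function('X')(t, v) = Add(-6, Mul(-864, t)) (Function('X')(t, v) = Mul(-6, Add(Mul(144, t), 1)) = Mul(-6, Add(1, Mul(144, t))) = Add(-6, Mul(-864, t)))
Add(Function('M')(-192), Function('X')(-115, Add(-57, Mul(-1, Function('k')(5))))) = Add(Add(76, -192), Add(-6, Mul(-864, -115))) = Add(-116, Add(-6, 99360)) = Add(-116, 99354) = 99238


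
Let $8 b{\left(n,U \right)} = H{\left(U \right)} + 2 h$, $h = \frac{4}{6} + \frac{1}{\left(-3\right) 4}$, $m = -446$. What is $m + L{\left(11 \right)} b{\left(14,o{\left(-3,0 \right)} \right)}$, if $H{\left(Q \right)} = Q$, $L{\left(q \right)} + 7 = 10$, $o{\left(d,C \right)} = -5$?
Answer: $- \frac{7159}{16} \approx -447.44$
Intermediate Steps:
$L{\left(q \right)} = 3$ ($L{\left(q \right)} = -7 + 10 = 3$)
$h = \frac{7}{12}$ ($h = 4 \cdot \frac{1}{6} - \frac{1}{12} = \frac{2}{3} - \frac{1}{12} = \frac{7}{12} \approx 0.58333$)
$b{\left(n,U \right)} = \frac{7}{48} + \frac{U}{8}$ ($b{\left(n,U \right)} = \frac{U + 2 \cdot \frac{7}{12}}{8} = \frac{U + \frac{7}{6}}{8} = \frac{\frac{7}{6} + U}{8} = \frac{7}{48} + \frac{U}{8}$)
$m + L{\left(11 \right)} b{\left(14,o{\left(-3,0 \right)} \right)} = -446 + 3 \left(\frac{7}{48} + \frac{1}{8} \left(-5\right)\right) = -446 + 3 \left(\frac{7}{48} - \frac{5}{8}\right) = -446 + 3 \left(- \frac{23}{48}\right) = -446 - \frac{23}{16} = - \frac{7159}{16}$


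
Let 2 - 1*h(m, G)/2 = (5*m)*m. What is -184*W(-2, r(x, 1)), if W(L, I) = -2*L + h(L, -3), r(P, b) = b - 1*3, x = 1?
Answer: 5888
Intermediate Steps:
h(m, G) = 4 - 10*m² (h(m, G) = 4 - 2*5*m*m = 4 - 10*m²)
r(P, b) = -3 + b (r(P, b) = b - 3 = -3 + b)
W(L, I) = 4 - 10*L² - 2*L (W(L, I) = -2*L + (4 - 10*L²) = 4 - 10*L² - 2*L)
-184*W(-2, r(x, 1)) = -184*(4 - 10*(-2)² - 2*(-2)) = -184*(4 - 10*4 + 4) = -184*(4 - 40 + 4) = -184*(-32) = 5888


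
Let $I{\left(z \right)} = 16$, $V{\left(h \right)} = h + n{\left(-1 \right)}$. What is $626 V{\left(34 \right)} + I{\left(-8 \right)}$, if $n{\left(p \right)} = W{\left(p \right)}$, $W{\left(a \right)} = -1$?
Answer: $20674$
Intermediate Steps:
$n{\left(p \right)} = -1$
$V{\left(h \right)} = -1 + h$ ($V{\left(h \right)} = h - 1 = -1 + h$)
$626 V{\left(34 \right)} + I{\left(-8 \right)} = 626 \left(-1 + 34\right) + 16 = 626 \cdot 33 + 16 = 20658 + 16 = 20674$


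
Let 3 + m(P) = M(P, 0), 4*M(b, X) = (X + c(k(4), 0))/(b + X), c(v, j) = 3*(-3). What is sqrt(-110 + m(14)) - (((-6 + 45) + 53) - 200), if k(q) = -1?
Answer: 108 + I*sqrt(88718)/28 ≈ 108.0 + 10.638*I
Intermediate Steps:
c(v, j) = -9
M(b, X) = (-9 + X)/(4*(X + b)) (M(b, X) = ((X - 9)/(b + X))/4 = ((-9 + X)/(X + b))/4 = (-9 + X)/(4*(X + b)))
m(P) = -3 - 9/(4*P) (m(P) = -3 + (-9 + 0)/(4*(0 + P)) = -3 + (1/4)*(-9)/P = -3 - 9/(4*P))
sqrt(-110 + m(14)) - (((-6 + 45) + 53) - 200) = sqrt(-110 + (-3 - 9/4/14)) - (((-6 + 45) + 53) - 200) = sqrt(-110 + (-3 - 9/4*1/14)) - ((39 + 53) - 200) = sqrt(-110 + (-3 - 9/56)) - (92 - 200) = sqrt(-110 - 177/56) - 1*(-108) = sqrt(-6337/56) + 108 = I*sqrt(88718)/28 + 108 = 108 + I*sqrt(88718)/28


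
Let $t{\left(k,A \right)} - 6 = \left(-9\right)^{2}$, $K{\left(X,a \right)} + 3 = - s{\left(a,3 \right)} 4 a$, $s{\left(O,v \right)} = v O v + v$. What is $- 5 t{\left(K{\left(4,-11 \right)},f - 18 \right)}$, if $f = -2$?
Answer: $-435$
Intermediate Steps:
$s{\left(O,v \right)} = v + O v^{2}$ ($s{\left(O,v \right)} = O v v + v = O v^{2} + v = v + O v^{2}$)
$K{\left(X,a \right)} = -3 + a \left(-12 - 36 a\right)$ ($K{\left(X,a \right)} = -3 + - 3 \left(1 + a 3\right) 4 a = -3 + - 3 \left(1 + 3 a\right) 4 a = -3 + - (3 + 9 a) 4 a = -3 + \left(-3 - 9 a\right) 4 a = -3 + \left(-12 - 36 a\right) a = -3 + a \left(-12 - 36 a\right)$)
$t{\left(k,A \right)} = 87$ ($t{\left(k,A \right)} = 6 + \left(-9\right)^{2} = 6 + 81 = 87$)
$- 5 t{\left(K{\left(4,-11 \right)},f - 18 \right)} = \left(-5\right) 87 = -435$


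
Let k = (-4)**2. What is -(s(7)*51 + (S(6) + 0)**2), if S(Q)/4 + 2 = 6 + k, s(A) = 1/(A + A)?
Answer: -89651/14 ≈ -6403.6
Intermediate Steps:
s(A) = 1/(2*A)
k = 16
S(Q) = 80 (S(Q) = -8 + 4*(6 + 16) = -8 + 4*22 = -8 + 88 = 80)
-(s(7)*51 + (S(6) + 0)**2) = -(((1/2)/7)*51 + (80 + 0)**2) = -(((1/2)*(1/7))*51 + 80**2) = -((1/14)*51 + 6400) = -(51/14 + 6400) = -1*89651/14 = -89651/14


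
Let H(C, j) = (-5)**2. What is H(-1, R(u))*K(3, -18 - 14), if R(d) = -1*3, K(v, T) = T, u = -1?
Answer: -800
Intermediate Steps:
R(d) = -3
H(C, j) = 25
H(-1, R(u))*K(3, -18 - 14) = 25*(-18 - 14) = 25*(-32) = -800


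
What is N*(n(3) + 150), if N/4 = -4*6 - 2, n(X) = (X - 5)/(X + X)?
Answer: -46696/3 ≈ -15565.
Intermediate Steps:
n(X) = (-5 + X)/(2*X) (n(X) = (-5 + X)/((2*X)) = (-5 + X)*(1/(2*X)) = (-5 + X)/(2*X))
N = -104 (N = 4*(-4*6 - 2) = 4*(-24 - 2) = 4*(-26) = -104)
N*(n(3) + 150) = -104*((1/2)*(-5 + 3)/3 + 150) = -104*((1/2)*(1/3)*(-2) + 150) = -104*(-1/3 + 150) = -104*449/3 = -46696/3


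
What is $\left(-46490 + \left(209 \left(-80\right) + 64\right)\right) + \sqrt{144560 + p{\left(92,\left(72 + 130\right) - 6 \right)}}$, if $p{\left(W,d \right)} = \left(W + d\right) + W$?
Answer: $-63146 + 2 \sqrt{36235} \approx -62765.0$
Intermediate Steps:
$p{\left(W,d \right)} = d + 2 W$
$\left(-46490 + \left(209 \left(-80\right) + 64\right)\right) + \sqrt{144560 + p{\left(92,\left(72 + 130\right) - 6 \right)}} = \left(-46490 + \left(209 \left(-80\right) + 64\right)\right) + \sqrt{144560 + \left(\left(\left(72 + 130\right) - 6\right) + 2 \cdot 92\right)} = \left(-46490 + \left(-16720 + 64\right)\right) + \sqrt{144560 + \left(\left(202 - 6\right) + 184\right)} = \left(-46490 - 16656\right) + \sqrt{144560 + \left(196 + 184\right)} = -63146 + \sqrt{144560 + 380} = -63146 + \sqrt{144940} = -63146 + 2 \sqrt{36235}$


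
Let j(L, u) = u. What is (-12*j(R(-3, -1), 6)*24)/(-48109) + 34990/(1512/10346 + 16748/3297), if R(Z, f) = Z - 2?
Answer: 2050718228699937/306282292216 ≈ 6695.5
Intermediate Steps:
R(Z, f) = -2 + Z
(-12*j(R(-3, -1), 6)*24)/(-48109) + 34990/(1512/10346 + 16748/3297) = (-12*6*24)/(-48109) + 34990/(1512/10346 + 16748/3297) = -72*24*(-1/48109) + 34990/(1512*(1/10346) + 16748*(1/3297)) = -1728*(-1/48109) + 34990/(108/739 + 16748/3297) = 1728/48109 + 34990/(12732848/2436483) = 1728/48109 + 34990*(2436483/12732848) = 1728/48109 + 42626270085/6366424 = 2050718228699937/306282292216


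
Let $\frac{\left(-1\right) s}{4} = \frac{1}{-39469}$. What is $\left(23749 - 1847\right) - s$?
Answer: $\frac{864450034}{39469} \approx 21902.0$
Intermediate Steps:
$s = \frac{4}{39469}$ ($s = - \frac{4}{-39469} = \left(-4\right) \left(- \frac{1}{39469}\right) = \frac{4}{39469} \approx 0.00010135$)
$\left(23749 - 1847\right) - s = \left(23749 - 1847\right) - \frac{4}{39469} = 21902 - \frac{4}{39469} = \frac{864450034}{39469}$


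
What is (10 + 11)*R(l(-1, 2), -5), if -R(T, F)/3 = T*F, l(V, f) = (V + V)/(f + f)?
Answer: -315/2 ≈ -157.50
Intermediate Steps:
l(V, f) = V/f (l(V, f) = (2*V)/((2*f)) = (2*V)*(1/(2*f)) = V/f)
R(T, F) = -3*F*T (R(T, F) = -3*T*F = -3*F*T)
(10 + 11)*R(l(-1, 2), -5) = (10 + 11)*(-3*(-5)*(-1/2)) = 21*(-3*(-5)*(-1*1/2)) = 21*(-3*(-5)*(-1/2)) = 21*(-15/2) = -315/2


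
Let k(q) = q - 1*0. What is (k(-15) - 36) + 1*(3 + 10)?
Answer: -38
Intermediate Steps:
k(q) = q (k(q) = q + 0 = q)
(k(-15) - 36) + 1*(3 + 10) = (-15 - 36) + 1*(3 + 10) = -51 + 1*13 = -51 + 13 = -38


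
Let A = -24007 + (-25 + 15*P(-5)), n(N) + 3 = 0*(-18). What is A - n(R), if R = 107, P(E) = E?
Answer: -24104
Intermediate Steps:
n(N) = -3 (n(N) = -3 + 0*(-18) = -3 + 0 = -3)
A = -24107 (A = -24007 + (-25 + 15*(-5)) = -24007 + (-25 - 75) = -24007 - 100 = -24107)
A - n(R) = -24107 - 1*(-3) = -24107 + 3 = -24104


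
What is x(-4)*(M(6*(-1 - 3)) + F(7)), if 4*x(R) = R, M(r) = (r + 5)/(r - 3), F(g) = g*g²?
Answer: -9280/27 ≈ -343.70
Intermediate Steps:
F(g) = g³
M(r) = (5 + r)/(-3 + r)
x(R) = R/4
x(-4)*(M(6*(-1 - 3)) + F(7)) = ((¼)*(-4))*((5 + 6*(-1 - 3))/(-3 + 6*(-1 - 3)) + 7³) = -((5 + 6*(-4))/(-3 + 6*(-4)) + 343) = -((5 - 24)/(-3 - 24) + 343) = -(-19/(-27) + 343) = -(-1/27*(-19) + 343) = -(19/27 + 343) = -1*9280/27 = -9280/27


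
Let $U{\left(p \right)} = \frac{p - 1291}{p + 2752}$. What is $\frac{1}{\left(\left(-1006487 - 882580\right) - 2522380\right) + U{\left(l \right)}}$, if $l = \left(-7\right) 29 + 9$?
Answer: $- \frac{2558}{11284482911} \approx -2.2668 \cdot 10^{-7}$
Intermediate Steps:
$l = -194$ ($l = -203 + 9 = -194$)
$U{\left(p \right)} = \frac{-1291 + p}{2752 + p}$
$\frac{1}{\left(\left(-1006487 - 882580\right) - 2522380\right) + U{\left(l \right)}} = \frac{1}{\left(\left(-1006487 - 882580\right) - 2522380\right) + \frac{-1291 - 194}{2752 - 194}} = \frac{1}{\left(-1889067 - 2522380\right) + \frac{1}{2558} \left(-1485\right)} = \frac{1}{-4411447 + \frac{1}{2558} \left(-1485\right)} = \frac{1}{-4411447 - \frac{1485}{2558}} = \frac{1}{- \frac{11284482911}{2558}} = - \frac{2558}{11284482911}$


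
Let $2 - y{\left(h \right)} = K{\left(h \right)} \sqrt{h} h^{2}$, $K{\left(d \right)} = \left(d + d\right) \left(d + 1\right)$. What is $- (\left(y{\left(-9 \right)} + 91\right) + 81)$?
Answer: $-174 + 34992 i \approx -174.0 + 34992.0 i$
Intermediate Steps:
$K{\left(d \right)} = 2 d \left(1 + d\right)$
$y{\left(h \right)} = 2 - 2 h^{\frac{7}{2}} \left(1 + h\right)$ ($y{\left(h \right)} = 2 - 2 h \left(1 + h\right) \sqrt{h} h^{2} = 2 - 2 h^{\frac{3}{2}} \left(1 + h\right) h^{2} = 2 - 2 h^{\frac{7}{2}} \left(1 + h\right)$)
$- (\left(y{\left(-9 \right)} + 91\right) + 81) = - (\left(\left(2 - 2 \left(-9\right)^{\frac{7}{2}} \left(1 - 9\right)\right) + 91\right) + 81) = - (\left(\left(2 - 2 \left(- 2187 i\right) \left(-8\right)\right) + 91\right) + 81) = - (\left(\left(2 - 34992 i\right) + 91\right) + 81) = - (\left(93 - 34992 i\right) + 81) = - (174 - 34992 i) = -174 + 34992 i$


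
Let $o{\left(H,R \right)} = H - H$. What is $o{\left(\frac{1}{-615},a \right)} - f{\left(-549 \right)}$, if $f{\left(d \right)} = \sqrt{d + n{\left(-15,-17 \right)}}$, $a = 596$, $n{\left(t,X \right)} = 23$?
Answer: $- i \sqrt{526} \approx - 22.935 i$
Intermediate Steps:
$f{\left(d \right)} = \sqrt{23 + d}$ ($f{\left(d \right)} = \sqrt{d + 23} = \sqrt{23 + d}$)
$o{\left(H,R \right)} = 0$
$o{\left(\frac{1}{-615},a \right)} - f{\left(-549 \right)} = 0 - \sqrt{23 - 549} = 0 - \sqrt{-526} = 0 - i \sqrt{526} = - i \sqrt{526}$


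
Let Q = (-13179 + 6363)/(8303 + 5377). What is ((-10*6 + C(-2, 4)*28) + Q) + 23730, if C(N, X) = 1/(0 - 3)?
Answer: 2247716/95 ≈ 23660.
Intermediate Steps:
Q = -142/285 (Q = -6816/13680 = -6816*1/13680 = -142/285 ≈ -0.49825)
C(N, X) = -1/3 (C(N, X) = 1/(-3) = -1/3)
((-10*6 + C(-2, 4)*28) + Q) + 23730 = ((-10*6 - 1/3*28) - 142/285) + 23730 = ((-60 - 28/3) - 142/285) + 23730 = (-208/3 - 142/285) + 23730 = -6634/95 + 23730 = 2247716/95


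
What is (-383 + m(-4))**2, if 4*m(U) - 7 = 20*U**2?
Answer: 1452025/16 ≈ 90752.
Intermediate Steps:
m(U) = 7/4 + 5*U**2 (m(U) = 7/4 + (20*U**2)/4 = 7/4 + 5*U**2)
(-383 + m(-4))**2 = (-383 + (7/4 + 5*(-4)**2))**2 = (-383 + (7/4 + 5*16))**2 = (-383 + (7/4 + 80))**2 = (-383 + 327/4)**2 = (-1205/4)**2 = 1452025/16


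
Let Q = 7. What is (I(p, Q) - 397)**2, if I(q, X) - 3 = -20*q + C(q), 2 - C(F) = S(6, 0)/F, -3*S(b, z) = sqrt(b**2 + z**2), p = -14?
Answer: 616225/49 ≈ 12576.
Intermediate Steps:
S(b, z) = -sqrt(b**2 + z**2)/3
C(F) = 2 + 2/F (C(F) = 2 - (-sqrt(6**2 + 0**2)/3)/F = 2 - (-sqrt(36 + 0)/3)/F = 2 - (-sqrt(36)/3)/F = 2 - (-1/3*6)/F = 2 - (-2)/F = 2 + 2/F)
I(q, X) = 5 - 20*q + 2/q (I(q, X) = 3 + (-20*q + (2 + 2/q)) = 3 + (2 - 20*q + 2/q) = 5 - 20*q + 2/q)
(I(p, Q) - 397)**2 = ((5 - 20*(-14) + 2/(-14)) - 397)**2 = ((5 + 280 + 2*(-1/14)) - 397)**2 = ((5 + 280 - 1/7) - 397)**2 = (1994/7 - 397)**2 = (-785/7)**2 = 616225/49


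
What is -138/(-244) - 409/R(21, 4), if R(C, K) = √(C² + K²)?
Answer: 69/122 - 409*√457/457 ≈ -18.567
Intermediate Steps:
-138/(-244) - 409/R(21, 4) = -138/(-244) - 409/√(21² + 4²) = -138*(-1/244) - 409/√(441 + 16) = 69/122 - 409*√457/457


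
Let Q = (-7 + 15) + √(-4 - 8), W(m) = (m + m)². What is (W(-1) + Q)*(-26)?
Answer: -312 - 52*I*√3 ≈ -312.0 - 90.067*I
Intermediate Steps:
W(m) = 4*m² (W(m) = (2*m)² = 4*m²)
Q = 8 + 2*I*√3 (Q = 8 + √(-12) = 8 + 2*I*√3 ≈ 8.0 + 3.4641*I)
(W(-1) + Q)*(-26) = (4*(-1)² + (8 + 2*I*√3))*(-26) = (4*1 + (8 + 2*I*√3))*(-26) = (4 + (8 + 2*I*√3))*(-26) = (12 + 2*I*√3)*(-26) = -312 - 52*I*√3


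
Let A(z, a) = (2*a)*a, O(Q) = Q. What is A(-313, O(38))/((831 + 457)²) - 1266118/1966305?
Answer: -261842521319/407748735240 ≈ -0.64217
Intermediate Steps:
A(z, a) = 2*a²
A(-313, O(38))/((831 + 457)²) - 1266118/1966305 = (2*38²)/((831 + 457)²) - 1266118/1966305 = (2*1444)/(1288²) - 1266118*1/1966305 = 2888/1658944 - 1266118/1966305 = 2888*(1/1658944) - 1266118/1966305 = 361/207368 - 1266118/1966305 = -261842521319/407748735240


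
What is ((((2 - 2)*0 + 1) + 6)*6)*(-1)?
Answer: -42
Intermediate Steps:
((((2 - 2)*0 + 1) + 6)*6)*(-1) = (((0*0 + 1) + 6)*6)*(-1) = (((0 + 1) + 6)*6)*(-1) = ((1 + 6)*6)*(-1) = (7*6)*(-1) = 42*(-1) = -42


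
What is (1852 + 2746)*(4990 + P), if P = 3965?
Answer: 41175090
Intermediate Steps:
(1852 + 2746)*(4990 + P) = (1852 + 2746)*(4990 + 3965) = 4598*8955 = 41175090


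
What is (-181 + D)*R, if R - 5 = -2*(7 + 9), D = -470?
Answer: 17577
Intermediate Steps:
R = -27 (R = 5 - 2*(7 + 9) = 5 - 2*16 = 5 - 32 = -27)
(-181 + D)*R = (-181 - 470)*(-27) = -651*(-27) = 17577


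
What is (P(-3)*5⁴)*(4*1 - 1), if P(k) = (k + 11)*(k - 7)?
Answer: -150000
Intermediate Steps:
P(k) = (-7 + k)*(11 + k) (P(k) = (11 + k)*(-7 + k) = (-7 + k)*(11 + k))
(P(-3)*5⁴)*(4*1 - 1) = ((-77 + (-3)² + 4*(-3))*5⁴)*(4*1 - 1) = ((-77 + 9 - 12)*625)*(4 - 1) = -80*625*3 = -50000*3 = -150000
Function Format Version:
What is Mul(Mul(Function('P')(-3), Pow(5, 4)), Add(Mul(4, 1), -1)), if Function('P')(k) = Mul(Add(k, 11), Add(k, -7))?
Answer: -150000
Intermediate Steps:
Function('P')(k) = Mul(Add(-7, k), Add(11, k)) (Function('P')(k) = Mul(Add(11, k), Add(-7, k)) = Mul(Add(-7, k), Add(11, k)))
Mul(Mul(Function('P')(-3), Pow(5, 4)), Add(Mul(4, 1), -1)) = Mul(Mul(Add(-77, Pow(-3, 2), Mul(4, -3)), Pow(5, 4)), Add(Mul(4, 1), -1)) = Mul(Mul(Add(-77, 9, -12), 625), Add(4, -1)) = Mul(Mul(-80, 625), 3) = Mul(-50000, 3) = -150000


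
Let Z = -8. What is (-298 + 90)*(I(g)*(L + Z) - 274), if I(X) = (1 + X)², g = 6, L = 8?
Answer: 56992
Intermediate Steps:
(-298 + 90)*(I(g)*(L + Z) - 274) = (-298 + 90)*((1 + 6)²*(8 - 8) - 274) = -208*(7²*0 - 274) = -208*(49*0 - 274) = -208*(0 - 274) = -208*(-274) = 56992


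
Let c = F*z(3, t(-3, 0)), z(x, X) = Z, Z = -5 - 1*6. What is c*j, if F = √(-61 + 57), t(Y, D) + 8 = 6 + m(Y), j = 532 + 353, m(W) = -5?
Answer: -19470*I ≈ -19470.0*I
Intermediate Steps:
j = 885
t(Y, D) = -7 (t(Y, D) = -8 + (6 - 5) = -8 + 1 = -7)
Z = -11 (Z = -5 - 6 = -11)
z(x, X) = -11
F = 2*I (F = √(-4) = 2*I ≈ 2.0*I)
c = -22*I (c = (2*I)*(-11) = -22*I ≈ -22.0*I)
c*j = -22*I*885 = -19470*I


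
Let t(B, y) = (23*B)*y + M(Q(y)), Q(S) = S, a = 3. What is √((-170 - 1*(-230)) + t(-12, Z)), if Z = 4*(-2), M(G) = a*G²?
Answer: 2*√615 ≈ 49.598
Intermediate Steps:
M(G) = 3*G²
Z = -8
t(B, y) = 3*y² + 23*B*y (t(B, y) = (23*B)*y + 3*y² = 23*B*y + 3*y² = 3*y² + 23*B*y)
√((-170 - 1*(-230)) + t(-12, Z)) = √((-170 - 1*(-230)) - 8*(3*(-8) + 23*(-12))) = √((-170 + 230) - 8*(-24 - 276)) = √(60 - 8*(-300)) = √(60 + 2400) = √2460 = 2*√615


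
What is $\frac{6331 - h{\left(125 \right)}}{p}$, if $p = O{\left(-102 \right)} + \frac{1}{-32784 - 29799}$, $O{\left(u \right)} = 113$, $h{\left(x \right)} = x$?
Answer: $\frac{194195049}{3535939} \approx 54.92$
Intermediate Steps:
$p = \frac{7071878}{62583}$ ($p = 113 + \frac{1}{-32784 - 29799} = 113 + \frac{1}{-62583} = 113 - \frac{1}{62583} = \frac{7071878}{62583} \approx 113.0$)
$\frac{6331 - h{\left(125 \right)}}{p} = \frac{6331 - 125}{\frac{7071878}{62583}} = \left(6331 - 125\right) \frac{62583}{7071878} = 6206 \cdot \frac{62583}{7071878} = \frac{194195049}{3535939}$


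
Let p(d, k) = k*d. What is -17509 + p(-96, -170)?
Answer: -1189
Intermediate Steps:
p(d, k) = d*k
-17509 + p(-96, -170) = -17509 - 96*(-170) = -17509 + 16320 = -1189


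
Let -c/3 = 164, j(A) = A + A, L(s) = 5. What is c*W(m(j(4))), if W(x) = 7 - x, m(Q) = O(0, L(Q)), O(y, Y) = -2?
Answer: -4428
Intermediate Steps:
j(A) = 2*A
m(Q) = -2
c = -492 (c = -3*164 = -492)
c*W(m(j(4))) = -492*(7 - 1*(-2)) = -492*(7 + 2) = -492*9 = -4428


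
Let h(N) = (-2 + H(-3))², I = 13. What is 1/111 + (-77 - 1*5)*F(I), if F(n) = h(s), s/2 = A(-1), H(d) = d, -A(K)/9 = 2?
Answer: -227549/111 ≈ -2050.0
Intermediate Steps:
A(K) = -18 (A(K) = -9*2 = -18)
s = -36 (s = 2*(-18) = -36)
h(N) = 25 (h(N) = (-2 - 3)² = (-5)² = 25)
F(n) = 25
1/111 + (-77 - 1*5)*F(I) = 1/111 + (-77 - 1*5)*25 = 1/111 + (-77 - 5)*25 = 1/111 - 82*25 = 1/111 - 2050 = -227549/111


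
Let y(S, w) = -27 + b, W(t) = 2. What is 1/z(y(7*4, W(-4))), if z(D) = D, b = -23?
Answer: -1/50 ≈ -0.020000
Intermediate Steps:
y(S, w) = -50 (y(S, w) = -27 - 23 = -50)
1/z(y(7*4, W(-4))) = 1/(-50) = -1/50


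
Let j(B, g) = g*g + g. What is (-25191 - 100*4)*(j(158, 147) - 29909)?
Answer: 208643423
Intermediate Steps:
j(B, g) = g + g² (j(B, g) = g² + g = g + g²)
(-25191 - 100*4)*(j(158, 147) - 29909) = (-25191 - 100*4)*(147*(1 + 147) - 29909) = (-25191 - 400)*(147*148 - 29909) = -25591*(21756 - 29909) = -25591*(-8153) = 208643423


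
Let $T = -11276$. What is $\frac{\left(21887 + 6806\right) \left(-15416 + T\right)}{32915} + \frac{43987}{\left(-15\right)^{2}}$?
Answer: $- \frac{34174743599}{1481175} \approx -23073.0$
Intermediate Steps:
$\frac{\left(21887 + 6806\right) \left(-15416 + T\right)}{32915} + \frac{43987}{\left(-15\right)^{2}} = \frac{\left(21887 + 6806\right) \left(-15416 - 11276\right)}{32915} + \frac{43987}{\left(-15\right)^{2}} = 28693 \left(-26692\right) \frac{1}{32915} + \frac{43987}{225} = \left(-765873556\right) \frac{1}{32915} + 43987 \cdot \frac{1}{225} = - \frac{765873556}{32915} + \frac{43987}{225} = - \frac{34174743599}{1481175}$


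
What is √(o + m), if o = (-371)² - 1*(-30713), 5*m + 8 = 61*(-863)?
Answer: √3945595/5 ≈ 397.27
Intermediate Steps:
m = -52651/5 (m = -8/5 + (61*(-863))/5 = -8/5 + (⅕)*(-52643) = -8/5 - 52643/5 = -52651/5 ≈ -10530.)
o = 168354 (o = 137641 + 30713 = 168354)
√(o + m) = √(168354 - 52651/5) = √(789119/5) = √3945595/5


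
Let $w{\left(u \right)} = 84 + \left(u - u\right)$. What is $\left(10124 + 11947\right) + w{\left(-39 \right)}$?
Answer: $22155$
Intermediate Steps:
$w{\left(u \right)} = 84$ ($w{\left(u \right)} = 84 + 0 = 84$)
$\left(10124 + 11947\right) + w{\left(-39 \right)} = \left(10124 + 11947\right) + 84 = 22071 + 84 = 22155$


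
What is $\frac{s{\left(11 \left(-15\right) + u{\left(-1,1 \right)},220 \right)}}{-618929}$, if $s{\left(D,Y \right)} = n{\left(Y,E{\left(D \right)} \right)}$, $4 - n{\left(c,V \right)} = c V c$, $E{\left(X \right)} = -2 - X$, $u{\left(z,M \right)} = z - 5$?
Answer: $\frac{8179596}{618929} \approx 13.216$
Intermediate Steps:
$u{\left(z,M \right)} = -5 + z$
$n{\left(c,V \right)} = 4 - V c^{2}$ ($n{\left(c,V \right)} = 4 - c V c = 4 - V c c = 4 - V c^{2}$)
$s{\left(D,Y \right)} = 4 - Y^{2} \left(-2 - D\right)$ ($s{\left(D,Y \right)} = 4 - \left(-2 - D\right) Y^{2} = 4 - Y^{2} \left(-2 - D\right)$)
$\frac{s{\left(11 \left(-15\right) + u{\left(-1,1 \right)},220 \right)}}{-618929} = \frac{4 + 220^{2} \left(2 + \left(11 \left(-15\right) - 6\right)\right)}{-618929} = \left(4 + 48400 \left(2 - 171\right)\right) \left(- \frac{1}{618929}\right) = \left(4 + 48400 \left(-169\right)\right) \left(- \frac{1}{618929}\right) = \left(4 - 8179600\right) \left(- \frac{1}{618929}\right) = \left(-8179596\right) \left(- \frac{1}{618929}\right) = \frac{8179596}{618929}$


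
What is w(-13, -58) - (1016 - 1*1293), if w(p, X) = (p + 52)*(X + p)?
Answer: -2492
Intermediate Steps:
w(p, X) = (52 + p)*(X + p)
w(-13, -58) - (1016 - 1*1293) = ((-13)² + 52*(-58) + 52*(-13) - 58*(-13)) - (1016 - 1*1293) = (169 - 3016 - 676 + 754) - (1016 - 1293) = -2769 - 1*(-277) = -2769 + 277 = -2492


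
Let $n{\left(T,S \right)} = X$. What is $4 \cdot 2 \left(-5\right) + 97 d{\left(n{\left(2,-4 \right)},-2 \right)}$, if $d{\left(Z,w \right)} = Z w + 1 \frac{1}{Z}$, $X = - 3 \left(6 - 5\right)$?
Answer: $\frac{1529}{3} \approx 509.67$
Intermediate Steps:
$X = -3$ ($X = \left(-3\right) 1 = -3$)
$n{\left(T,S \right)} = -3$
$d{\left(Z,w \right)} = \frac{1}{Z} + Z w$ ($d{\left(Z,w \right)} = Z w + \frac{1}{Z} = \frac{1}{Z} + Z w$)
$4 \cdot 2 \left(-5\right) + 97 d{\left(n{\left(2,-4 \right)},-2 \right)} = 4 \cdot 2 \left(-5\right) + 97 \left(\frac{1}{-3} - -6\right) = 8 \left(-5\right) + 97 \left(- \frac{1}{3} + 6\right) = -40 + 97 \cdot \frac{17}{3} = -40 + \frac{1649}{3} = \frac{1529}{3}$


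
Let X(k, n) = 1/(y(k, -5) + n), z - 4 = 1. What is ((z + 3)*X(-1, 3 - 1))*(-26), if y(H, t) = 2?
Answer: -52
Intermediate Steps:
z = 5 (z = 4 + 1 = 5)
X(k, n) = 1/(2 + n)
((z + 3)*X(-1, 3 - 1))*(-26) = ((5 + 3)/(2 + (3 - 1)))*(-26) = (8/(2 + 2))*(-26) = (8/4)*(-26) = (8*(¼))*(-26) = 2*(-26) = -52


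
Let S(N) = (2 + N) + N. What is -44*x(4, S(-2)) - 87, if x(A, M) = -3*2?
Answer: 177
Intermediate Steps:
S(N) = 2 + 2*N
x(A, M) = -6
-44*x(4, S(-2)) - 87 = -44*(-6) - 87 = 264 - 87 = 177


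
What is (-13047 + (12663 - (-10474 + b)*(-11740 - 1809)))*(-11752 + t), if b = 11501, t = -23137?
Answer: -485460862271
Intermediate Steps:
(-13047 + (12663 - (-10474 + b)*(-11740 - 1809)))*(-11752 + t) = (-13047 + (12663 - (-10474 + 11501)*(-11740 - 1809)))*(-11752 - 23137) = (-13047 + (12663 - 1027*(-13549)))*(-34889) = (-13047 + (12663 - 1*(-13914823)))*(-34889) = (-13047 + (12663 + 13914823))*(-34889) = (-13047 + 13927486)*(-34889) = 13914439*(-34889) = -485460862271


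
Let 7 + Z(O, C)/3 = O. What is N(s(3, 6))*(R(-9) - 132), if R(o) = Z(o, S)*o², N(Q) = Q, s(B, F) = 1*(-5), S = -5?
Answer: 20100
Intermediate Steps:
Z(O, C) = -21 + 3*O
s(B, F) = -5
R(o) = o²*(-21 + 3*o) (R(o) = (-21 + 3*o)*o² = o²*(-21 + 3*o))
N(s(3, 6))*(R(-9) - 132) = -5*(3*(-9)²*(-7 - 9) - 132) = -5*(3*81*(-16) - 132) = -5*(-3888 - 132) = -5*(-4020) = 20100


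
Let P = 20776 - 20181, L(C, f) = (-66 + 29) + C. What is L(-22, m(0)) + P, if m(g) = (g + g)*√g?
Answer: 536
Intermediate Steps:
m(g) = 2*g^(3/2) (m(g) = (2*g)*√g = 2*g^(3/2))
L(C, f) = -37 + C
P = 595
L(-22, m(0)) + P = (-37 - 22) + 595 = -59 + 595 = 536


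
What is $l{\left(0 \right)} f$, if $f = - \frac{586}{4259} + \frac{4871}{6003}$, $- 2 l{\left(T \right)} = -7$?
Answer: $\frac{120594817}{51133554} \approx 2.3584$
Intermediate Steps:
$l{\left(T \right)} = \frac{7}{2}$ ($l{\left(T \right)} = \left(- \frac{1}{2}\right) \left(-7\right) = \frac{7}{2}$)
$f = \frac{17227831}{25566777}$ ($f = \left(-586\right) \frac{1}{4259} + 4871 \cdot \frac{1}{6003} = - \frac{586}{4259} + \frac{4871}{6003} = \frac{17227831}{25566777} \approx 0.67384$)
$l{\left(0 \right)} f = \frac{7}{2} \cdot \frac{17227831}{25566777} = \frac{120594817}{51133554}$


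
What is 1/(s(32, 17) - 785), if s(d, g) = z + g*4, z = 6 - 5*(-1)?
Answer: -1/706 ≈ -0.0014164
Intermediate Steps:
z = 11 (z = 6 + 5 = 11)
s(d, g) = 11 + 4*g (s(d, g) = 11 + g*4 = 11 + 4*g)
1/(s(32, 17) - 785) = 1/((11 + 4*17) - 785) = 1/((11 + 68) - 785) = 1/(79 - 785) = 1/(-706) = -1/706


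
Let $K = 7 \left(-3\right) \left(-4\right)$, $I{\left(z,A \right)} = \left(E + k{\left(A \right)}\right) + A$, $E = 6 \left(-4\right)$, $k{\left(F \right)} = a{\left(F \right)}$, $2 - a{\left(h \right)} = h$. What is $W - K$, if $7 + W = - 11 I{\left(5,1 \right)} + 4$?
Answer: $155$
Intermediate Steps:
$a{\left(h \right)} = 2 - h$
$k{\left(F \right)} = 2 - F$
$E = -24$
$I{\left(z,A \right)} = -22$ ($I{\left(z,A \right)} = \left(-24 - \left(-2 + A\right)\right) + A = \left(-22 - A\right) + A = -22$)
$K = 84$ ($K = \left(-21\right) \left(-4\right) = 84$)
$W = 239$ ($W = -7 + \left(\left(-11\right) \left(-22\right) + 4\right) = -7 + \left(242 + 4\right) = -7 + 246 = 239$)
$W - K = 239 - 84 = 155$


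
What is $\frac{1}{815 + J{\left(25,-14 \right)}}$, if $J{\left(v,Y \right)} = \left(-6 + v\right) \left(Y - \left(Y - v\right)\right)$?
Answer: $\frac{1}{1290} \approx 0.00077519$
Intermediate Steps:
$J{\left(v,Y \right)} = v \left(-6 + v\right)$ ($J{\left(v,Y \right)} = \left(-6 + v\right) v = v \left(-6 + v\right)$)
$\frac{1}{815 + J{\left(25,-14 \right)}} = \frac{1}{815 + 25 \left(-6 + 25\right)} = \frac{1}{815 + 25 \cdot 19} = \frac{1}{815 + 475} = \frac{1}{1290}$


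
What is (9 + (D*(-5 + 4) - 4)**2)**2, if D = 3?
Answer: 3364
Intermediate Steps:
(9 + (D*(-5 + 4) - 4)**2)**2 = (9 + (3*(-5 + 4) - 4)**2)**2 = (9 + (3*(-1) - 4)**2)**2 = (9 + (-3 - 4)**2)**2 = (9 + (-7)**2)**2 = (9 + 49)**2 = 58**2 = 3364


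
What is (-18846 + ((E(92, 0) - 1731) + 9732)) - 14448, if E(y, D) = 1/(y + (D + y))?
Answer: -4653911/184 ≈ -25293.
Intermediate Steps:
E(y, D) = 1/(D + 2*y)
(-18846 + ((E(92, 0) - 1731) + 9732)) - 14448 = (-18846 + ((1/(0 + 2*92) - 1731) + 9732)) - 14448 = (-18846 + ((1/(0 + 184) - 1731) + 9732)) - 14448 = (-18846 + ((1/184 - 1731) + 9732)) - 14448 = (-18846 + (-318503/184 + 9732)) - 14448 = (-18846 + 1472185/184) - 14448 = -1995479/184 - 14448 = -4653911/184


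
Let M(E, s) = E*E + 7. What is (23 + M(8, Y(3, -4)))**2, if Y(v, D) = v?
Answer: 8836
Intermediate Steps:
M(E, s) = 7 + E**2 (M(E, s) = E**2 + 7 = 7 + E**2)
(23 + M(8, Y(3, -4)))**2 = (23 + (7 + 8**2))**2 = (23 + (7 + 64))**2 = (23 + 71)**2 = 94**2 = 8836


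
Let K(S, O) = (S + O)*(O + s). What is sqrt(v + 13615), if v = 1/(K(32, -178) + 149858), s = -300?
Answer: sqrt(656847033996986)/219646 ≈ 116.68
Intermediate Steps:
K(S, O) = (-300 + O)*(O + S) (K(S, O) = (S + O)*(O - 300) = (O + S)*(-300 + O) = (-300 + O)*(O + S))
v = 1/219646 (v = 1/(((-178)**2 - 300*(-178) - 300*32 - 178*32) + 149858) = 1/((31684 + 53400 - 9600 - 5696) + 149858) = 1/(69788 + 149858) = 1/219646 ≈ 4.5528e-6)
sqrt(v + 13615) = sqrt(1/219646 + 13615) = sqrt(2990480291/219646) = sqrt(656847033996986)/219646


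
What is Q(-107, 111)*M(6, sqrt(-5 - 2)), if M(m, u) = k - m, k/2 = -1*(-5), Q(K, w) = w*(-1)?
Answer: -444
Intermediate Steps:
Q(K, w) = -w
k = 10 (k = 2*(-1*(-5)) = 2*5 = 10)
M(m, u) = 10 - m
Q(-107, 111)*M(6, sqrt(-5 - 2)) = (-1*111)*(10 - 1*6) = -111*(10 - 6) = -111*4 = -444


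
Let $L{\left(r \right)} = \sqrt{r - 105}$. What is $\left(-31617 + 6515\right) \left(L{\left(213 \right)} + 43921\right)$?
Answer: $-1102504942 - 150612 \sqrt{3} \approx -1.1028 \cdot 10^{9}$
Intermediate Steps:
$L{\left(r \right)} = \sqrt{-105 + r}$
$\left(-31617 + 6515\right) \left(L{\left(213 \right)} + 43921\right) = \left(-31617 + 6515\right) \left(\sqrt{-105 + 213} + 43921\right) = - 25102 \left(\sqrt{108} + 43921\right) = - 25102 \left(6 \sqrt{3} + 43921\right) = - 25102 \left(43921 + 6 \sqrt{3}\right) = -1102504942 - 150612 \sqrt{3}$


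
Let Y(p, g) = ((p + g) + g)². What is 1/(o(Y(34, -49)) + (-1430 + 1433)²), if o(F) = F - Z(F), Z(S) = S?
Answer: ⅑ ≈ 0.11111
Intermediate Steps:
Y(p, g) = (p + 2*g)² (Y(p, g) = ((g + p) + g)² = (p + 2*g)²)
o(F) = 0 (o(F) = F - F = 0)
1/(o(Y(34, -49)) + (-1430 + 1433)²) = 1/(0 + (-1430 + 1433)²) = 1/(0 + 3²) = 1/(0 + 9) = 1/9 = ⅑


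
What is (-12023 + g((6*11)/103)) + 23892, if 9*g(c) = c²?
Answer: 125918705/10609 ≈ 11869.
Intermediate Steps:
g(c) = c²/9
(-12023 + g((6*11)/103)) + 23892 = (-12023 + ((6*11)/103)²/9) + 23892 = (-12023 + (66*(1/103))²/9) + 23892 = (-12023 + (66/103)²/9) + 23892 = (-12023 + (⅑)*(4356/10609)) + 23892 = (-12023 + 484/10609) + 23892 = -127551523/10609 + 23892 = 125918705/10609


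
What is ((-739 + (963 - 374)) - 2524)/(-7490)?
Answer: 191/535 ≈ 0.35701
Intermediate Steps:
((-739 + (963 - 374)) - 2524)/(-7490) = ((-739 + 589) - 2524)*(-1/7490) = (-150 - 2524)*(-1/7490) = -2674*(-1/7490) = 191/535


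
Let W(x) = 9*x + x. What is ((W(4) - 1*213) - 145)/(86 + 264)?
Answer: -159/175 ≈ -0.90857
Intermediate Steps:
W(x) = 10*x
((W(4) - 1*213) - 145)/(86 + 264) = ((10*4 - 1*213) - 145)/(86 + 264) = ((40 - 213) - 145)/350 = (-173 - 145)*(1/350) = -318*1/350 = -159/175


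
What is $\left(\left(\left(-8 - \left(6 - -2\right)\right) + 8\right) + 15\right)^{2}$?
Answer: $49$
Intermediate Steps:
$\left(\left(\left(-8 - \left(6 - -2\right)\right) + 8\right) + 15\right)^{2} = \left(\left(\left(-8 - \left(6 + 2\right)\right) + 8\right) + 15\right)^{2} = \left(\left(\left(-8 - 8\right) + 8\right) + 15\right)^{2} = \left(\left(-16 + 8\right) + 15\right)^{2} = \left(-8 + 15\right)^{2} = 7^{2} = 49$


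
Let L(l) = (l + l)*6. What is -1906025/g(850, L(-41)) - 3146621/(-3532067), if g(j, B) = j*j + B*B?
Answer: -3697090665431/3406904673788 ≈ -1.0852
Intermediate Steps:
L(l) = 12*l (L(l) = (2*l)*6 = 12*l)
g(j, B) = B² + j² (g(j, B) = j² + B² = B² + j²)
-1906025/g(850, L(-41)) - 3146621/(-3532067) = -1906025/((12*(-41))² + 850²) - 3146621/(-3532067) = -1906025/((-492)² + 722500) - 3146621*(-1/3532067) = -1906025/(242064 + 722500) + 3146621/3532067 = -1906025/964564 + 3146621/3532067 = -3697090665431/3406904673788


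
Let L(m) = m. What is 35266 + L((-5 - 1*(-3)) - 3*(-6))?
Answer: 35282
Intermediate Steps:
35266 + L((-5 - 1*(-3)) - 3*(-6)) = 35266 + ((-5 - 1*(-3)) - 3*(-6)) = 35266 + ((-5 + 3) + 18) = 35266 + (-2 + 18) = 35266 + 16 = 35282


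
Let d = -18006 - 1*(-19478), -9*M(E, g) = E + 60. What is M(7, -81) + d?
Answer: 13181/9 ≈ 1464.6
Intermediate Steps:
M(E, g) = -20/3 - E/9 (M(E, g) = -(E + 60)/9 = -(60 + E)/9 = -20/3 - E/9)
d = 1472 (d = -18006 + 19478 = 1472)
M(7, -81) + d = (-20/3 - 1/9*7) + 1472 = (-20/3 - 7/9) + 1472 = -67/9 + 1472 = 13181/9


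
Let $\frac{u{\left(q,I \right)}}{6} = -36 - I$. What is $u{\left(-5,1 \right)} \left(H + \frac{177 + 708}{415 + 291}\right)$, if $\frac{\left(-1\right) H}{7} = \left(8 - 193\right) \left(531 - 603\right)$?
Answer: $\frac{7306747605}{353} \approx 2.0699 \cdot 10^{7}$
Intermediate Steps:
$u{\left(q,I \right)} = -216 - 6 I$ ($u{\left(q,I \right)} = 6 \left(-36 - I\right) = -216 - 6 I$)
$H = -93240$ ($H = - 7 \left(8 - 193\right) \left(531 - 603\right) = - 7 \left(\left(-185\right) \left(-72\right)\right) = \left(-7\right) 13320 = -93240$)
$u{\left(-5,1 \right)} \left(H + \frac{177 + 708}{415 + 291}\right) = \left(-216 - 6\right) \left(-93240 + \frac{177 + 708}{415 + 291}\right) = \left(-216 - 6\right) \left(-93240 + \frac{885}{706}\right) = - 222 \left(-93240 + 885 \cdot \frac{1}{706}\right) = - 222 \left(-93240 + \frac{885}{706}\right) = \left(-222\right) \left(- \frac{65826555}{706}\right) = \frac{7306747605}{353}$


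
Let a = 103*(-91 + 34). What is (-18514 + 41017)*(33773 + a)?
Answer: 627878706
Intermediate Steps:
a = -5871 (a = 103*(-57) = -5871)
(-18514 + 41017)*(33773 + a) = (-18514 + 41017)*(33773 - 5871) = 22503*27902 = 627878706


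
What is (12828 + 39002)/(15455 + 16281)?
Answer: 25915/15868 ≈ 1.6332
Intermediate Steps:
(12828 + 39002)/(15455 + 16281) = 51830/31736 = 51830*(1/31736) = 25915/15868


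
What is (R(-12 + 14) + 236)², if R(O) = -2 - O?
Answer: 53824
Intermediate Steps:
(R(-12 + 14) + 236)² = ((-2 - (-12 + 14)) + 236)² = ((-2 - 1*2) + 236)² = ((-2 - 2) + 236)² = (-4 + 236)² = 232² = 53824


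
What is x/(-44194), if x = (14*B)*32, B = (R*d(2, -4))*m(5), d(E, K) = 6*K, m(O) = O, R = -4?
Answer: -107520/22097 ≈ -4.8658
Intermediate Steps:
B = 480 (B = -24*(-4)*5 = -4*(-24)*5 = 96*5 = 480)
x = 215040 (x = (14*480)*32 = 6720*32 = 215040)
x/(-44194) = 215040/(-44194) = 215040*(-1/44194) = -107520/22097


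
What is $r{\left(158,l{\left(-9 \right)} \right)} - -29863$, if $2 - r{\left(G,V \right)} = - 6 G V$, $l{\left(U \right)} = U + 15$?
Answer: $35553$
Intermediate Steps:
$l{\left(U \right)} = 15 + U$
$r{\left(G,V \right)} = 2 + 6 G V$ ($r{\left(G,V \right)} = 2 - - 6 G V = 2 + 6 G V$)
$r{\left(158,l{\left(-9 \right)} \right)} - -29863 = \left(2 + 6 \cdot 158 \left(15 - 9\right)\right) - -29863 = \left(2 + 6 \cdot 158 \cdot 6\right) + 29863 = \left(2 + 5688\right) + 29863 = 5690 + 29863 = 35553$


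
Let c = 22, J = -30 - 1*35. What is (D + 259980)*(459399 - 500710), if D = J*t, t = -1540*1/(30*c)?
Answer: -32238897845/3 ≈ -1.0746e+10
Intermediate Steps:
J = -65 (J = -30 - 35 = -65)
t = -7/3 (t = -1540/(22*30) = -1540/660 = -1540*1/660 = -7/3 ≈ -2.3333)
D = 455/3 (D = -65*(-7/3) = 455/3 ≈ 151.67)
(D + 259980)*(459399 - 500710) = (455/3 + 259980)*(459399 - 500710) = (780395/3)*(-41311) = -32238897845/3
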